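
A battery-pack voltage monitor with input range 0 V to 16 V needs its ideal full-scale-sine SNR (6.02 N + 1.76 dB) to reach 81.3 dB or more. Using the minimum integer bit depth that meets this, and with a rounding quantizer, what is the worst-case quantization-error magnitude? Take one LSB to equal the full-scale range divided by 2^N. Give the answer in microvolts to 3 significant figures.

488 µV

Range is 16 V.
N ≥ (81.3 − 1.76)/6.02 = 13.213 → N_min = 14.
LSB = 16 V ÷ 2^14 = 16/16384 V = 0.97656 mV.
Max error for round-to-nearest is LSB/2 = 488 µV.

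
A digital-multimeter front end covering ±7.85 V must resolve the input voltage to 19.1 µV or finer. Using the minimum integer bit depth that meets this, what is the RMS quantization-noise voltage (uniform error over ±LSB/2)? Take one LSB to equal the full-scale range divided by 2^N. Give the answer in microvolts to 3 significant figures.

4.32 µV

Full-scale range = 7.85 V − (-7.85 V) = 15.7 V.
Need 2^N ≥ 15.7 V / 19.1 µV = 822000 → N_min = 20.
LSB = 15.7 V ÷ 2^20 = 15.7/1048576 V = 14.973 µV.
σ_q = LSB/√12 = 14.973 µV/3.4641 = 4.32 µV.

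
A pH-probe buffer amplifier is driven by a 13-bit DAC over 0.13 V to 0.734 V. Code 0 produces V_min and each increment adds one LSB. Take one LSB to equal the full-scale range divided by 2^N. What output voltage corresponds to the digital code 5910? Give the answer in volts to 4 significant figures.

Full-scale range = 0.734 V − (0.13 V) = 0.604 V. LSB = 0.604 V / 2^13.
V_out = 0.13 + 5910 × (0.604/8192) V
      = 0.13 + 0.435747 = 0.565747 V.

0.5657 V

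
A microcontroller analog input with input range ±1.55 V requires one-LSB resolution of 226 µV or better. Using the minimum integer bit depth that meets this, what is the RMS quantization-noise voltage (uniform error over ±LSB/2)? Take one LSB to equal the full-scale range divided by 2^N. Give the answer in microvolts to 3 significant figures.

54.6 µV

The full-scale span is 1.55 − (-1.55) = 3.1 V.
Levels needed ≥ 3.1/226 µV = 13720. 2^14 = 16384 suffices, so N_min = 14.
LSB = 3.1 V ÷ 2^14 = 3.1/16384 V = 189.21 µV.
RMS noise = LSB/√12 = 54.6 µV.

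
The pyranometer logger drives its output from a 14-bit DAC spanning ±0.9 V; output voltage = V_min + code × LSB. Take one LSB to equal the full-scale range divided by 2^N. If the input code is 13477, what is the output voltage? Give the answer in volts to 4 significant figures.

0.5806 V

The full-scale span is 0.9 − (-0.9) = 1.8 V. LSB = 1.8 V / 2^14.
V_out = -0.9 + 13477 × (1.8/16384) V
      = -0.9 + 1.48063 = 0.580627 V.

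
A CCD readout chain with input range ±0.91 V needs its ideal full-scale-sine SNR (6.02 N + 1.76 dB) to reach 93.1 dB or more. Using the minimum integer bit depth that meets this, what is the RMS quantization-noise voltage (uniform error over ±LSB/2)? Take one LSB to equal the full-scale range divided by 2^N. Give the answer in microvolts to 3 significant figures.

Span: 0.91 V − (-0.91 V) = 1.82 V.
6.02 N + 1.76 ≥ 93.1 gives N ≥ 15.173, so the minimum integer is 16.
One LSB is 1.82 V / 65536 = 27.771 µV.
RMS noise = LSB/√12 = 8.02 µV.

8.02 µV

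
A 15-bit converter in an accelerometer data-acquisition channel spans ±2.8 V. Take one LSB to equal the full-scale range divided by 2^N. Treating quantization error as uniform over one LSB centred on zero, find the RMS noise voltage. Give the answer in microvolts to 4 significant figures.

49.33 µV

Range = 2.8 − (-2.8) = 5.6 V.
One LSB is 5.6 V / 32768 = 170.898 µV.
V_rms = LSB/√12 = 170.898 µV / √12 = 49.33 µV.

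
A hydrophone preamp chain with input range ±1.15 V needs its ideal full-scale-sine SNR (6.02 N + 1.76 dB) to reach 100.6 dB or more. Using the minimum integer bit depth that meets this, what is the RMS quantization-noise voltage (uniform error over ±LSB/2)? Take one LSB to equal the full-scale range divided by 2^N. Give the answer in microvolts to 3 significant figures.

Full-scale range = 1.15 V − (-1.15 V) = 2.3 V.
6.02 N + 1.76 ≥ 100.6 gives N ≥ 16.419, so the minimum integer is 17.
LSB = 2.3 V ÷ 2^17 = 2.3/131072 V = 17.548 µV.
σ_q = LSB/√12 = 17.548 µV/3.4641 = 5.07 µV.

5.07 µV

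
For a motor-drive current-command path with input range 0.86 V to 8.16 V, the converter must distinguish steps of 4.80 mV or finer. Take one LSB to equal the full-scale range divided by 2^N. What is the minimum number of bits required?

Full-scale range = 8.16 V − (0.86 V) = 7.3 V.
Levels needed ≥ 7.3/4.80 mV = 1521. 2^11 = 2048 suffices, so N_min = 11.

11 bits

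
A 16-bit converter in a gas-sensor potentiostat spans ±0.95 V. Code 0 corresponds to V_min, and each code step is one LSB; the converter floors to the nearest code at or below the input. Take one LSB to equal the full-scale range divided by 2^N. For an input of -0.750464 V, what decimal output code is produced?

6882

Full-scale range = 0.95 V − (-0.95 V) = 1.9 V. LSB = 1.9 V / 2^16 ≈ 28.99 µV.
(V_in − V_min) × 2^16/range = (-0.750464 − (-0.95)) × 65536/1.9 = 6882.522.
Floor → code = 6882.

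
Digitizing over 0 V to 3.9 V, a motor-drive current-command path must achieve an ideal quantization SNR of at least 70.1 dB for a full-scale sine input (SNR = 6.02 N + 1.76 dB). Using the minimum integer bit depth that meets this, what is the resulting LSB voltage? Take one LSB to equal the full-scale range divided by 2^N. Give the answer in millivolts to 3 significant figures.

0.952 mV

Span = 3.9 V.
6.02 N + 1.76 ≥ 70.1 gives N ≥ 11.352, so the minimum integer is 12.
One LSB is 3.9 V / 4096 = 0.952 mV.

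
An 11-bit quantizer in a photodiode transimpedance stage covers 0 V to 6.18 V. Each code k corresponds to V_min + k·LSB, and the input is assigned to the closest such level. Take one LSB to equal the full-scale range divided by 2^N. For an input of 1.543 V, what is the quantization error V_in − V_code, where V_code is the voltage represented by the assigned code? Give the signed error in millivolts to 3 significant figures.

Range is 6.18 V. LSB = 6.18 V / 2^11 ≈ 3.018 mV.
Position in LSBs: (1.543 − (0)) × 2048/6.18 = 511.3372; rounding gives k = 511.
V_code = V_min + k × range/2^11 = 0 + 511 × 6.18/2048 = 1.541982422 V.
V_in − V_code = 1.543 − (1.541982422) = +1.02 mV.

+1.02 mV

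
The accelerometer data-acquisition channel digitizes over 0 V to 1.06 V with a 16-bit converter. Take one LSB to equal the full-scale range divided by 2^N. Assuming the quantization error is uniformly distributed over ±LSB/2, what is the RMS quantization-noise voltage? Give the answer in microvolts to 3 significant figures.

Span = 1.06 V.
LSB = 1.06 V / 2^16 = 16.174 µV.
σ_q = LSB/√12 = 16.174 µV/3.4641 = 4.67 µV.

4.67 µV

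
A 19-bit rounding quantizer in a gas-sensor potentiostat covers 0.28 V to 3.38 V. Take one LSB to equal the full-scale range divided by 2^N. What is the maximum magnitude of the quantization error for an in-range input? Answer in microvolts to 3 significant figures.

2.96 µV

The full-scale span is 3.38 − (0.28) = 3.1 V.
LSB = 3.1 V ÷ 2^19 = 3.1/524288 V = 5.9128 µV.
Worst-case error for round-to-nearest is half an LSB: 2.96 µV.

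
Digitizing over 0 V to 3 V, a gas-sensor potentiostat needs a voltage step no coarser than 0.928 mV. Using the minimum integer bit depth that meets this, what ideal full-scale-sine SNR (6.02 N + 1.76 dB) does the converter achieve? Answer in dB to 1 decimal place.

74.0 dB

V_FS = 3 V.
3 V / 0.928 mV = 3233. Since 2^11 = 2048 and 2^12 = 4096, N = 12.
6.02(12) + 1.76 = 74.00 dB.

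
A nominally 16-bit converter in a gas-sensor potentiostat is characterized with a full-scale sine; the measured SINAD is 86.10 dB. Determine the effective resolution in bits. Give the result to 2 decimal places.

14.01 bits

ENOB = (SINAD − 1.76) / 6.02 = (86.10 − 1.76) / 6.02 = 84.34 / 6.02 = 14.0100.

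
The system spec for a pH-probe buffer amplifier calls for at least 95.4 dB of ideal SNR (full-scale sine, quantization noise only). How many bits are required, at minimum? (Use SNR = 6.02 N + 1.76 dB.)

16 bits

Required N = ⌈(95.4 − 1.76)/6.02⌉ = ⌈15.555⌉ = 16.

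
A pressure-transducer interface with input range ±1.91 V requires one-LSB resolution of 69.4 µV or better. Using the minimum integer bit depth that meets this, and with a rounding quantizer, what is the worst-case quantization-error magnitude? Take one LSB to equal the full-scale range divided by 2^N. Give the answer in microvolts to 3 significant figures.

29.1 µV

Full-scale range = 1.91 V − (-1.91 V) = 3.82 V.
Levels needed ≥ 3.82/69.4 µV = 55040. 2^16 = 65536 suffices, so N_min = 16.
Step size = 3.82/65536 V = 58.289 µV.
Half an LSB is 29.1 µV.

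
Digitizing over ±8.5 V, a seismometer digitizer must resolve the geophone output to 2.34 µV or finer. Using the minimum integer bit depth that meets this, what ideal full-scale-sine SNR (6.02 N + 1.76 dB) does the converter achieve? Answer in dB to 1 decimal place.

The full-scale span is 8.5 − (-8.5) = 17 V.
Levels needed ≥ 17/2.34 µV = 7.265e6. 2^23 = 8388608 suffices, so N_min = 23.
Ideal SNR at N = 23: 6.02·23 + 1.76 = 140.2 dB.

140.2 dB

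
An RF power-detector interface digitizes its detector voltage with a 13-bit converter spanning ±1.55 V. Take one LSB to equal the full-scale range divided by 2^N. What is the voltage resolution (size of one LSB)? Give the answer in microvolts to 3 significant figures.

378 µV

Span: 1.55 V − (-1.55 V) = 3.1 V.
There are 2^13 = 8192 steps.
LSB = 3.1 V / 2^13 = 378 µV.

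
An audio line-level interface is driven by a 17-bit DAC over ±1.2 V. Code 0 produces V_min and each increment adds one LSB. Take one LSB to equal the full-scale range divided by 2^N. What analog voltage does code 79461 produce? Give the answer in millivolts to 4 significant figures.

255.0 mV

The full-scale span is 1.2 − (-1.2) = 2.4 V. LSB = 2.4 V / 2^17.
Output = V_min + (79461/131072) × range = -1.2 + 0.606239 × 2.4 V
      = -1.2 V + 1.45497 V = 0.254974 V.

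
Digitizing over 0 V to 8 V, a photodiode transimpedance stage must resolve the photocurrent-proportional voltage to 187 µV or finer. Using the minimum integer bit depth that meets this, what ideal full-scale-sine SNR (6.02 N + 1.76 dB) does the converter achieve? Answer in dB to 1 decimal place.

98.1 dB

Span = 8 V.
Need 2^N ≥ 8 V / 187 µV = 42780 → N_min = 16.
Ideal SNR at N = 16: 6.02·16 + 1.76 = 98.1 dB.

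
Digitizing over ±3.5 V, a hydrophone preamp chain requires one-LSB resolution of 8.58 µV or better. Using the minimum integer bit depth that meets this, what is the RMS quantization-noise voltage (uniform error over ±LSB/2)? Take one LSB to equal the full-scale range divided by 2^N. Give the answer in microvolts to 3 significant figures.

1.93 µV

Span: 3.5 V − (-3.5 V) = 7 V.
Levels needed ≥ 7/8.58 µV = 815900. 2^20 = 1048576 suffices, so N_min = 20.
LSB = 7 V ÷ 2^20 = 7/1048576 V = 6.6757 µV.
RMS noise = LSB/√12 = 1.93 µV.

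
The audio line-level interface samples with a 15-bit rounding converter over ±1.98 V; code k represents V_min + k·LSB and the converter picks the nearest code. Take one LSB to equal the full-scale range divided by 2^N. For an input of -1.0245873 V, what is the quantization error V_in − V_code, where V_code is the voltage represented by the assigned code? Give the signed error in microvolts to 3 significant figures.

Span: 1.98 V − (-1.98 V) = 3.96 V. LSB = 3.96 V / 2^15 ≈ 120.8 µV.
Position in LSBs: (-1.0245873 − (-1.98)) × 32768/3.96 = 7905.7988; rounding gives k = 7906.
V_code = -1.98 + (7906/32768) × 3.96 = -1.0245629883 V.
V_in − V_code = -1.0245873 − (-1.0245629883) = −24.3 µV.

−24.3 µV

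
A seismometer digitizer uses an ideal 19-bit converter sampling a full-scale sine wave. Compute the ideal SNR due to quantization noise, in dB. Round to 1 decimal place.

116.1 dB

6.02(19) + 1.76 = 114.38 + 1.76 = 116.14 dB.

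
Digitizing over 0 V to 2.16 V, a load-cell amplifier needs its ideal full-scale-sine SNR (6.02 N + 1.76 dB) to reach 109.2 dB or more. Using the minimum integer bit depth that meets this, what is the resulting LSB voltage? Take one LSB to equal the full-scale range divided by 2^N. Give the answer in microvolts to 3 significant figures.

V_FS = 2.16 V.
N ≥ (109.2 − 1.76)/6.02 = 17.847 → N_min = 18.
Step size = 2.16/262144 V = 8.24 µV.

8.24 µV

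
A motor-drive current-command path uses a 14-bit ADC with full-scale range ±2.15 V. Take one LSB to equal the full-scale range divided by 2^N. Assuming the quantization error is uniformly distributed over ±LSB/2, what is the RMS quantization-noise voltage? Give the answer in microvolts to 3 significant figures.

Range = 2.15 − (-2.15) = 4.3 V.
LSB = 4.3 V ÷ 2^14 = 4.3/16384 V = 262.45 µV.
RMS of a uniform error over width LSB is LSB/√12 = 75.8 µV.

75.8 µV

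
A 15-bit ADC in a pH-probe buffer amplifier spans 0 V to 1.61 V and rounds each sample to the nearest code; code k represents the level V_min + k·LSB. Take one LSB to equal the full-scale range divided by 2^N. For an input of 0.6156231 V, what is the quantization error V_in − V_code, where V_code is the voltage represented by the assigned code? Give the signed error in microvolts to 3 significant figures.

Full-scale range = 1.61 V. LSB = 1.61 V / 2^15 ≈ 49.13 µV.
Position in LSBs: (0.6156231 − (0)) × 32768/1.61 = 12529.6508; rounding gives k = 12530.
Reconstructed level: 0 + 12530 × 1.61/32768 V = 0.61564025879 V.
Error = V_in − V_code = 0.6156231 − (0.61564025879) = −17.2 µV.

−17.2 µV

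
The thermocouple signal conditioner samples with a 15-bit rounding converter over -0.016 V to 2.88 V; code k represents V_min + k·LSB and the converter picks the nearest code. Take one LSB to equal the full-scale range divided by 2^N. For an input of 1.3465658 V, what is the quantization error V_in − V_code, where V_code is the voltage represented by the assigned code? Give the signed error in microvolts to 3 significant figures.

+28.2 µV

Full-scale range = 2.88 V − (-0.016 V) = 2.896 V. LSB = 2.896 V / 2^15 ≈ 88.38 µV.
(V_in − V_min)/LSB = (1.3465658 − (-0.016)) × 32768/2.896 = 15417.3191 → nearest code k = 15417.
V_code = -0.016 + (15417/32768) × 2.896 = 1.3465375977 V.
V_in − V_code = 1.3465658 − (1.3465375977) = +28.2 µV.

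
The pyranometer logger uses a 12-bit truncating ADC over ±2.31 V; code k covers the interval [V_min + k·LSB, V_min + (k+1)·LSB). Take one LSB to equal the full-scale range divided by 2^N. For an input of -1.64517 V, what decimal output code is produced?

589

The full-scale span is 2.31 − (-2.31) = 4.62 V. LSB = 4.62 V / 2^12 ≈ 1.128 mV.
V_in − V_min = -1.64517 − (-2.31) = 0.66483 V.
Divide by LSB: 0.66483 × 4096/4.62 = 589.4250.
Truncating gives code 589.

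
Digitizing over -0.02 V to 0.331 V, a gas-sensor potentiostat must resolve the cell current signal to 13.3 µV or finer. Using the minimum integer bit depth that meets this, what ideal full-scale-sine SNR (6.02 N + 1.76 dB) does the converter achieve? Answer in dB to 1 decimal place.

Full-scale range = 0.331 V − (-0.02 V) = 0.351 V.
Need 2^N ≥ 0.351 V / 13.3 µV = 26390 → N_min = 15.
6.02(15) + 1.76 = 92.06 dB.

92.1 dB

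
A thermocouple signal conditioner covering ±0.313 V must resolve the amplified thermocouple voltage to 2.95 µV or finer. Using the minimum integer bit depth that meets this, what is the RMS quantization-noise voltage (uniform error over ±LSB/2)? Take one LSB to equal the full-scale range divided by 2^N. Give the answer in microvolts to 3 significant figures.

The full-scale span is 0.313 − (-0.313) = 0.626 V.
Levels needed ≥ 0.626/2.95 µV = 212200. 2^18 = 262144 suffices, so N_min = 18.
LSB = 0.626 V / 2^18 = 2.3880 µV.
RMS noise = LSB/√12 = 0.689 µV.

0.689 µV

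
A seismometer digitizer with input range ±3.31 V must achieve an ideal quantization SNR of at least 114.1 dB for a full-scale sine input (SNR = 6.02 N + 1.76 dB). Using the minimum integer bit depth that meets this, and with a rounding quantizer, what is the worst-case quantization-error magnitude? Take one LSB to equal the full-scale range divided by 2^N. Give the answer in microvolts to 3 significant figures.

6.31 µV

The full-scale span is 3.31 − (-3.31) = 6.62 V.
Required N = ⌈(114.1 − 1.76)/6.02⌉ = ⌈18.661⌉ = 19.
One LSB is 6.62 V / 524288 = 12.627 µV.
Max error for round-to-nearest is LSB/2 = 6.31 µV.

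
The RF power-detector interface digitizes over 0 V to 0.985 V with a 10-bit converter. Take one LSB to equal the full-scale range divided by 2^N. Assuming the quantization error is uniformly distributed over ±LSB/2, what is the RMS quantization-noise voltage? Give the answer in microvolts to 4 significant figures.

Full-scale range = 0.985 V.
One LSB is 0.985 V / 1024 = 0.961914 mV.
RMS of a uniform error over width LSB is LSB/√12 = 277.7 µV.

277.7 µV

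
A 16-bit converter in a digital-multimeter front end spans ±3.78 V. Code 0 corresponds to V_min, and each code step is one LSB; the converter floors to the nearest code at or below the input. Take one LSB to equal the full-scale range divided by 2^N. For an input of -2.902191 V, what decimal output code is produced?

Full-scale range = 3.78 V − (-3.78 V) = 7.56 V. LSB = 7.56 V / 2^16 ≈ 115.4 µV.
V_in − V_min = -2.902191 − (-3.78) = 0.877809 V.
Divide by LSB: 0.877809 × 65536/7.56 = 7609.5358.
Truncating gives code 7609.

7609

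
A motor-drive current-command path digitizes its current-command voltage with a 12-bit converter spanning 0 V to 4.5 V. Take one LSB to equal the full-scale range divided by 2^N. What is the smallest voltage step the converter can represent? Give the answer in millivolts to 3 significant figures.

V_FS = 4.5 V.
Number of codes = 2^12 = 4096.
One LSB is 4.5 V / 4096 = 1.10 mV.

1.10 mV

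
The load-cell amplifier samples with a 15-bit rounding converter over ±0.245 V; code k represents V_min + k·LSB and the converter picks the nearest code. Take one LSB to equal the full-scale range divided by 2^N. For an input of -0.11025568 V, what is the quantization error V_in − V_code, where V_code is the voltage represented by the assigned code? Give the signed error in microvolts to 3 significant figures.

−2.69 µV

The full-scale span is 0.245 − (-0.245) = 0.49 V. LSB = 0.49 V / 2^15 ≈ 14.95 µV.
(-0.11025568 − (-0.245)) / LSB = 0.13474432 × 32768/0.49 = 9010.8202. Nearest integer: k = 9011.
Reconstructed level: -0.245 + 9011 × 0.49/32768 V = -0.11025299072 V.
Error = V_in − V_code = -0.11025568 − (-0.11025299072) = −2.69 µV.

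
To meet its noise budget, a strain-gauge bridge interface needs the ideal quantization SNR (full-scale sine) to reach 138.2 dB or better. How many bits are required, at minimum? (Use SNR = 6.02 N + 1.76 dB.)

Required N = ⌈(138.2 − 1.76)/6.02⌉ = ⌈22.664⌉ = 23.

23 bits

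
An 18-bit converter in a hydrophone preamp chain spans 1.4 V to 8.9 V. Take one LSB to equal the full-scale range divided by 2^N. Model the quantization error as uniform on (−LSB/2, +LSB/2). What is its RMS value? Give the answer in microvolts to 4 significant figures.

8.259 µV

Full-scale range = 8.9 V − (1.4 V) = 7.5 V.
LSB = 7.5 V / 2^18 = 28.6102 µV.
σ_q = LSB/√12 = 28.6102 µV/3.4641 = 8.259 µV.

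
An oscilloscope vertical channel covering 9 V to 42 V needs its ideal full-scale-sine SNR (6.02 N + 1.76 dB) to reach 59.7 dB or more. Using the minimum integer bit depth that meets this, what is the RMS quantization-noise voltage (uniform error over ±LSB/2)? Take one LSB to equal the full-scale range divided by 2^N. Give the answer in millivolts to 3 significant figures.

9.30 mV

Range = 42 − (9) = 33 V.
N ≥ (59.7 − 1.76)/6.02 = 9.625 → N_min = 10.
Step size = 33/1024 V = 32.227 mV.
V_rms = LSB/√12 = 9.30 mV.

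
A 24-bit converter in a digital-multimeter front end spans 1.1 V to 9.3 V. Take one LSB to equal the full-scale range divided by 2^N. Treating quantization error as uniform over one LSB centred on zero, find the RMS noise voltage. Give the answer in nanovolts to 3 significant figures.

141 nV

Range = 9.3 − (1.1) = 8.2 V.
LSB = 8.2 V ÷ 2^24 = 8.2/16777216 V = 488.76 nV.
For a uniform distribution on [−LSB/2, +LSB/2], V_rms = LSB/√12 = 488.76 nV/3.4641 = 141 nV.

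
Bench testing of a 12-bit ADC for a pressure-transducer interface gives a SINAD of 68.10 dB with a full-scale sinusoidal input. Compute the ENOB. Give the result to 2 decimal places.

11.02 bits

ENOB = (SINAD − 1.76) / 6.02 = (68.10 − 1.76) / 6.02 = 66.34 / 6.02 = 11.0199.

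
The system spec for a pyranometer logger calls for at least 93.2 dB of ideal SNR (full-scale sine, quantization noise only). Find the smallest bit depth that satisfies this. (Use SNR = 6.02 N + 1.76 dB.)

Solving 6.02 N ≥ 93.2 − 1.76: N ≥ 15.189. Round up → N = 16.

16 bits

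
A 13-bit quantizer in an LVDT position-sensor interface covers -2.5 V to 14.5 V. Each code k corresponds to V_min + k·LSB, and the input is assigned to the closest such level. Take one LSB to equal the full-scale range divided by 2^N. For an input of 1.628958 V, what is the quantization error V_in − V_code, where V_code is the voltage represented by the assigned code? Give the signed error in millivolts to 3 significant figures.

−0.681 mV

The full-scale span is 14.5 − (-2.5) = 17 V. LSB = 17 V / 2^13 ≈ 2.075 mV.
(1.628958 − (-2.5)) / LSB = 4.128958 × 8192/17 = 1989.6720. Nearest integer: k = 1990.
V_code = V_min + k × range/2^13 = -2.5 + 1990 × 17/8192 = 1.629638672 V.
V_in − V_code = 1.628958 − (1.629638672) = −0.681 mV.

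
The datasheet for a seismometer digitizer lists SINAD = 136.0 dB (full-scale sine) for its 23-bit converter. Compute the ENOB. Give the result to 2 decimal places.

ENOB = (136.0 − 1.76)/6.02 = 22.2990 bits.

22.30 bits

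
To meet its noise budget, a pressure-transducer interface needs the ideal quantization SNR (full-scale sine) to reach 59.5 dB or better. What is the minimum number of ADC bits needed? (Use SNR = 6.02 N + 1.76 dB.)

N ≥ (59.5 − 1.76)/6.02 = 9.591 → N_min = 10.

10 bits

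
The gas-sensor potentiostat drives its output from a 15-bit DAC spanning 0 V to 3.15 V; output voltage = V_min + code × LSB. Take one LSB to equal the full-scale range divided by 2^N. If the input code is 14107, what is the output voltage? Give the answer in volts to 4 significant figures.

1.356 V

Range is 3.15 V. LSB = 3.15 V / 2^15.
Output = V_min + (14107/32768) × range = 0 + 0.430511 × 3.15 V
      = 0 + 1.35611 = 1.35611 V.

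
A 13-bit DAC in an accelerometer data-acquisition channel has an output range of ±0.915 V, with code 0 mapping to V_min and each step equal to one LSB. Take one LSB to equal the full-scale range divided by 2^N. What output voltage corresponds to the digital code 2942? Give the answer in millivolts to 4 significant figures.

Range = 0.915 − (-0.915) = 1.83 V. LSB = 1.83 V / 2^13.
V_out = -0.915 + 2942 × (1.83/8192) V
      = -0.915 + 0.657209 = -0.257791 V.

-257.8 mV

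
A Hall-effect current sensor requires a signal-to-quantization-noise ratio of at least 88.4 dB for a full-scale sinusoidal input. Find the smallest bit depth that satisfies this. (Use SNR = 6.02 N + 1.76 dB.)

15 bits

6.02 N + 1.76 ≥ 88.4 gives N ≥ 14.392, so the minimum integer is 15.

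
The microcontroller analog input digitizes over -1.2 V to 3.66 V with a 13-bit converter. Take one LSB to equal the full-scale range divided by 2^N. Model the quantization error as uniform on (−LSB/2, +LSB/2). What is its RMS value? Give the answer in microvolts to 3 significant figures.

Span: 3.66 V − (-1.2 V) = 4.86 V.
One LSB is 4.86 V / 8192 = 0.59326 mV.
For a uniform distribution on [−LSB/2, +LSB/2], V_rms = LSB/√12 = 0.59326 mV/3.4641 = 171 µV.

171 µV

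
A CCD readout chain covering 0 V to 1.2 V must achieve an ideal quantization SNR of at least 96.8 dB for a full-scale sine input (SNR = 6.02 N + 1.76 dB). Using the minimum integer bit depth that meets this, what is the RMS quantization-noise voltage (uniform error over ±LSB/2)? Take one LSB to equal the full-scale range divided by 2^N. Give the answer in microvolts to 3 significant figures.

Full-scale range = 1.2 V.
N ≥ (96.8 − 1.76)/6.02 = 15.787 → N_min = 16.
Step size = 1.2/65536 V = 18.311 µV.
V_rms = LSB/√12 = 5.29 µV.

5.29 µV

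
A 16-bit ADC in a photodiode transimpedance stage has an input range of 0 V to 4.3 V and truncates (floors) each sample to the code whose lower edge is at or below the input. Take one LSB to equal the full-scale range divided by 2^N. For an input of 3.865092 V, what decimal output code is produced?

Range is 4.3 V. LSB = 4.3 V / 2^16 ≈ 65.61 µV.
V_in − V_min = 3.865092 − (0) = 3.865092 V.
Divide by LSB: 3.865092 × 65536/4.3 = 58907.5975.
Truncating gives code 58907.

58907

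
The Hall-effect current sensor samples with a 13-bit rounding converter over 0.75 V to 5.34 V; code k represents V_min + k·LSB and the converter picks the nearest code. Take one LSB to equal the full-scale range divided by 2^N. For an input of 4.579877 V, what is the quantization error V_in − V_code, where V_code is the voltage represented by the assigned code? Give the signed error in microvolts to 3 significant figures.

+208 µV

Range = 5.34 − (0.75) = 4.59 V. LSB = 4.59 V / 2^13 ≈ 0.5603 mV.
(4.579877 − (0.75)) / LSB = 3.829877 × 8192/4.59 = 6835.3709. Nearest integer: k = 6835.
V_code = 0.75 + (6835/8192) × 4.59 = 4.579669189 V.
V_in − V_code = 4.579877 − (4.579669189) = +208 µV.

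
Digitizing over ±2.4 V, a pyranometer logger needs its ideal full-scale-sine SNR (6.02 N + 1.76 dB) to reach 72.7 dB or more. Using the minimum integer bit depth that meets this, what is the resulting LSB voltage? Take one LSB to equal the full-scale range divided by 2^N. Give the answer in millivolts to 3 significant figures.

Span: 2.4 V − (-2.4 V) = 4.8 V.
6.02 N + 1.76 ≥ 72.7 gives N ≥ 11.784, so the minimum integer is 12.
One LSB is 4.8 V / 4096 = 1.17 mV.

1.17 mV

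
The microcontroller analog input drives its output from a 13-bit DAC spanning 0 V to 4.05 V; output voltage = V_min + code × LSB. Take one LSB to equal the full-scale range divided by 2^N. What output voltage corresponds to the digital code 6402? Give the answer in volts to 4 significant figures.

Span = 4.05 V. LSB = 4.05 V / 2^13.
Output = V_min + (6402/8192) × range = 0 + 0.781494 × 4.05 V
      = 0 V + 3.16505 V = 3.16505 V.

3.165 V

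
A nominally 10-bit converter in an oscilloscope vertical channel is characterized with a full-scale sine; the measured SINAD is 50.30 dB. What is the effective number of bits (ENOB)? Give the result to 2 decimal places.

8.06 bits

ENOB = (50.30 − 1.76)/6.02 = 8.0631 bits.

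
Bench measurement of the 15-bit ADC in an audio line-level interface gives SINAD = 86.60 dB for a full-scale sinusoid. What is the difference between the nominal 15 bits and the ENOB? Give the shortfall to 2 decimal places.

N_eff = (86.60 − 1.76)/6.02 = 14.0930 bits.
Shortfall = 15 − 14.0930 = 0.9070 bits.

0.91 bits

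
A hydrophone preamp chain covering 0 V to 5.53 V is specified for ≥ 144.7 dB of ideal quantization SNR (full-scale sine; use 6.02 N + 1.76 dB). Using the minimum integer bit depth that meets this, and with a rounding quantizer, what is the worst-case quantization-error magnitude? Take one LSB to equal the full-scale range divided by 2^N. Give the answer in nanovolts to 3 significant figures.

Span = 5.53 V.
Solving 6.02 N ≥ 144.7 − 1.76: N ≥ 23.744. Round up → N = 24.
LSB = 5.53 V / 2^24 = 329.61 nV.
Half an LSB is 165 nV.

165 nV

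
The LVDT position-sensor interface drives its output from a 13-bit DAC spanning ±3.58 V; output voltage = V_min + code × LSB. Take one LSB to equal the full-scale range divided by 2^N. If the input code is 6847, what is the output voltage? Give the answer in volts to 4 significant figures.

Range = 3.58 − (-3.58) = 7.16 V. LSB = 7.16 V / 2^13.
V_out = V_min + code × LSB = -3.58 V + 6847 × 7.16 V / 8192
      = -3.58 V + 5.98444 V = 2.40444 V.

2.404 V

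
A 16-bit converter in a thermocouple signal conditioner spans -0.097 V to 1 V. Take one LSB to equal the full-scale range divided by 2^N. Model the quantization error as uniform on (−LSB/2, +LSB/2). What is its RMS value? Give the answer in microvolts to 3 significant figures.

4.83 µV

Full-scale range = 1 V − (-0.097 V) = 1.097 V.
Step size = 1.097/65536 V = 16.739 µV.
σ_q = LSB/√12 = 16.739 µV/3.4641 = 4.83 µV.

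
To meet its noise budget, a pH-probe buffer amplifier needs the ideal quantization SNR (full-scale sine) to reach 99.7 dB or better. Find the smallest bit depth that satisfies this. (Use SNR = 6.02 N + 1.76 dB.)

17 bits

Required N = ⌈(99.7 − 1.76)/6.02⌉ = ⌈16.269⌉ = 17.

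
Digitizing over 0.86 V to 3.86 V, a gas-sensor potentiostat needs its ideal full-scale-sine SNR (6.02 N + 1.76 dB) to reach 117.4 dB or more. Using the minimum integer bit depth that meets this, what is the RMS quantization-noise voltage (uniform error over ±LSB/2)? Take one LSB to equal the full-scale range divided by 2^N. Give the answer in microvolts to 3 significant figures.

0.826 µV

Span: 3.86 V − (0.86 V) = 3 V.
N ≥ (117.4 − 1.76)/6.02 = 19.209 → N_min = 20.
LSB = 3 V ÷ 2^20 = 3/1048576 V = 2.8610 µV.
V_rms = LSB/√12 = 0.826 µV.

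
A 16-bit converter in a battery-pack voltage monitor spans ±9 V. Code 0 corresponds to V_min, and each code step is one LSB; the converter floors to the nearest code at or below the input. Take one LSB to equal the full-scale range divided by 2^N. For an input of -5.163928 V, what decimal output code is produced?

13966

Range = 9 − (-9) = 18 V. LSB = 18 V / 2^16 ≈ 274.7 µV.
(V_in − V_min) × 2^16/range = (-5.163928 − (-9)) × 65536/18 = 13966.712.
Floor → code = 13966.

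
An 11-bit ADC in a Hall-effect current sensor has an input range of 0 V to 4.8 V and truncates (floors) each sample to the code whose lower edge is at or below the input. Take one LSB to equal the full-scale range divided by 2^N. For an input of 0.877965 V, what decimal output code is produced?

374

Full-scale range = 4.8 V. LSB = 4.8 V / 2^11 ≈ 2.344 mV.
code = ⌊(V_in − V_min)/LSB⌋ = ⌊(V_in − V_min) × 2^11 / range⌋
     = ⌊(0.877965 − (0)) × 2048 / 4.8⌋ = ⌊0.877965 × 2048/4.8⌋
     = ⌊374.598⌋ = 374.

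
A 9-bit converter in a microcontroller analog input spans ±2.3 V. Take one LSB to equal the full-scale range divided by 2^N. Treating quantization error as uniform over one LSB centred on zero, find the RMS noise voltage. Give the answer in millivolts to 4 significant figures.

The full-scale span is 2.3 − (-2.3) = 4.6 V.
Step size = 4.6/512 V = 8.98438 mV.
V_rms = LSB/√12 = 8.98438 mV / √12 = 2.594 mV.

2.594 mV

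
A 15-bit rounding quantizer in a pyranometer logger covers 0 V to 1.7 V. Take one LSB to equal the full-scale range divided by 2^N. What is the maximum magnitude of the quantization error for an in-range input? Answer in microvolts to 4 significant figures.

25.94 µV

Span = 1.7 V.
LSB = 1.7 V / 2^15 = 51.8799 µV.
|e|_max = LSB/2 = 25.94 µV.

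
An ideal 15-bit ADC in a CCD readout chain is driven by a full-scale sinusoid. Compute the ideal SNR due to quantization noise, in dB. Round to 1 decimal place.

92.1 dB

6.02(15) + 1.76 = 90.30 + 1.76 = 92.06 dB.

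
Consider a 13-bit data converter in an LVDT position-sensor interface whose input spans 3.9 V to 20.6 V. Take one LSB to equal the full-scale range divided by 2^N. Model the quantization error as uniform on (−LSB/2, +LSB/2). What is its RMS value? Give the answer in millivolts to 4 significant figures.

0.5885 mV

Span: 20.6 V − (3.9 V) = 16.7 V.
LSB = 16.7 V / 2^13 = 2.03857 mV.
For a uniform distribution on [−LSB/2, +LSB/2], V_rms = LSB/√12 = 2.03857 mV/3.4641 = 0.5885 mV.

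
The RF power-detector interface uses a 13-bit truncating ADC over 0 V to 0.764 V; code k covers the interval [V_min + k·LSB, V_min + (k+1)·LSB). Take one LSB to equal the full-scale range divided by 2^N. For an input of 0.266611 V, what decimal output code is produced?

Range is 0.764 V. LSB = 0.764 V / 2^13 ≈ 93.26 µV.
code = ⌊(V_in − V_min)/LSB⌋ = ⌊(V_in − V_min) × 2^13 / range⌋
     = ⌊(0.266611 − (0)) × 8192 / 0.764⌋ = ⌊0.266611 × 8192/0.764⌋
     = ⌊2858.740⌋ = 2858.

2858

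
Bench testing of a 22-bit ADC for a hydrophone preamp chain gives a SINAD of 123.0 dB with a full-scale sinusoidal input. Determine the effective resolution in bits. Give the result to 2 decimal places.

ENOB = (123.0 − 1.76)/6.02 = 20.1395 bits.

20.14 bits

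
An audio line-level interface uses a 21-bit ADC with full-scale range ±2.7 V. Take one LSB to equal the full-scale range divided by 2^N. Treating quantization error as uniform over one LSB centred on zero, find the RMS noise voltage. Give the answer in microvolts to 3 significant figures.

Full-scale range = 2.7 V − (-2.7 V) = 5.4 V.
LSB = 5.4 V ÷ 2^21 = 5.4/2097152 V = 2.5749 µV.
For a uniform distribution on [−LSB/2, +LSB/2], V_rms = LSB/√12 = 2.5749 µV/3.4641 = 0.743 µV.

0.743 µV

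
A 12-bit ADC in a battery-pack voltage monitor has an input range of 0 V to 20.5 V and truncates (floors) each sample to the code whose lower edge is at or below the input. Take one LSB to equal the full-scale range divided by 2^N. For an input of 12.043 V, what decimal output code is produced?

2406

Span = 20.5 V. LSB = 20.5 V / 2^12 ≈ 5.005 mV.
(V_in − V_min) × 2^12/range = (12.043 − (0)) × 4096/20.5 = 2406.250.
Floor → code = 2406.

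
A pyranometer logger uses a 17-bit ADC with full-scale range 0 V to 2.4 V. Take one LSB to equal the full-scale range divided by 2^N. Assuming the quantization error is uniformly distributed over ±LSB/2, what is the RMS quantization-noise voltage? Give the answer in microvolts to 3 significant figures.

5.29 µV

Range is 2.4 V.
Step size = 2.4/131072 V = 18.311 µV.
For a uniform distribution on [−LSB/2, +LSB/2], V_rms = LSB/√12 = 18.311 µV/3.4641 = 5.29 µV.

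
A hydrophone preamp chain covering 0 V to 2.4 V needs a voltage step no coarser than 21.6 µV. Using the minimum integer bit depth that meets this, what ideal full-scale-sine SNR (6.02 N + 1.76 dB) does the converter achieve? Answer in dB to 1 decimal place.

V_FS = 2.4 V.
Need 2^N ≥ 2.4 V / 21.6 µV = 111100 → N_min = 17.
Ideal SNR at N = 17: 6.02·17 + 1.76 = 104.1 dB.

104.1 dB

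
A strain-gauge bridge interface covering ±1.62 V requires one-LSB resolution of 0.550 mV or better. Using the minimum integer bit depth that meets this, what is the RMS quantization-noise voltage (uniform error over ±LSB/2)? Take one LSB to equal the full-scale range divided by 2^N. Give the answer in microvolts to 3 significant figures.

114 µV

Full-scale range = 1.62 V − (-1.62 V) = 3.24 V.
Need 2^N ≥ 3.24 V / 0.550 mV = 5891 → N_min = 13.
LSB = 3.24 V / 2^13 = 395.51 µV.
V_rms = LSB/√12 = 114 µV.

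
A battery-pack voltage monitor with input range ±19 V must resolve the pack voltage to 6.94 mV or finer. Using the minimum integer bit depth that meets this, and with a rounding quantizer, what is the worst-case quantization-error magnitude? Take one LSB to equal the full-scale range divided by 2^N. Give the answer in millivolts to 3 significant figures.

The full-scale span is 19 − (-19) = 38 V.
Required number of levels: 38/6.94 mV = 5475.5; smallest N with 2^N ≥ that is 13.
One LSB is 38 V / 8192 = 4.6387 mV.
Half an LSB is 2.32 mV.

2.32 mV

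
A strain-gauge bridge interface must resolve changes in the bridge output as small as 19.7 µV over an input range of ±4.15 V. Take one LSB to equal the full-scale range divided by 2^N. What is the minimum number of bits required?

19 bits

The full-scale span is 4.15 − (-4.15) = 8.3 V.
Required number of levels: 8.3/19.7 µV = 421320; smallest N with 2^N ≥ that is 19.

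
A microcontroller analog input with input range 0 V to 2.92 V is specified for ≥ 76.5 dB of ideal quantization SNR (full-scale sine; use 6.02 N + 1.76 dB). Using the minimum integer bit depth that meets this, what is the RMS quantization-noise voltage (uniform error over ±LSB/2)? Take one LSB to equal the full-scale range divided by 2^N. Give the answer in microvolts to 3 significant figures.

Full-scale range = 2.92 V.
Solving 6.02 N ≥ 76.5 − 1.76: N ≥ 12.415. Round up → N = 13.
LSB = 2.92 V ÷ 2^13 = 2.92/8192 V = 356.45 µV.
RMS noise = LSB/√12 = 103 µV.

103 µV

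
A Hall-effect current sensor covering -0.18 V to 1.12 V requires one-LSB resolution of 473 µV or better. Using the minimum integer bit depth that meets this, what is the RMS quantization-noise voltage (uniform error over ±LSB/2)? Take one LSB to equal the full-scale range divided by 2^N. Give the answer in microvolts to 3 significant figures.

91.6 µV

Span: 1.12 V − (-0.18 V) = 1.3 V.
1.3 V / 473 µV = 2748. Since 2^11 = 2048 and 2^12 = 4096, N = 12.
Step size = 1.3/4096 V = 317.38 µV.
V_rms = LSB/√12 = 91.6 µV.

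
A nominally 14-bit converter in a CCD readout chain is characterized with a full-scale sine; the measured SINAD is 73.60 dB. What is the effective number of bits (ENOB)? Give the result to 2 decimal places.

Inverting SNR = 6.02 N + 1.76: N_eff = (73.60 − 1.76)/6.02 = 11.9336.

11.93 bits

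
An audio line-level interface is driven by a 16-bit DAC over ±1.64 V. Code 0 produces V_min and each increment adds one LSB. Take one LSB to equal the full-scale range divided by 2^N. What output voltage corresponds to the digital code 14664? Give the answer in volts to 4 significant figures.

-0.9061 V

The full-scale span is 1.64 − (-1.64) = 3.28 V. LSB = 3.28 V / 2^16.
V_out = -1.64 + 14664 × (3.28/65536) V
      = -1.64 V + 0.733916 V = -0.906084 V.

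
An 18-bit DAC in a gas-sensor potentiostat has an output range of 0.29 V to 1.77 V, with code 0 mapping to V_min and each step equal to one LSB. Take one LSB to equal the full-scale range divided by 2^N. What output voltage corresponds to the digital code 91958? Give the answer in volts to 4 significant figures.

0.8092 V

Full-scale range = 1.77 V − (0.29 V) = 1.48 V. LSB = 1.48 V / 2^18.
V_out = V_min + code × LSB = 0.29 V + 91958 × 1.48 V / 262144
      = 0.29 + 0.519172 = 0.809172 V.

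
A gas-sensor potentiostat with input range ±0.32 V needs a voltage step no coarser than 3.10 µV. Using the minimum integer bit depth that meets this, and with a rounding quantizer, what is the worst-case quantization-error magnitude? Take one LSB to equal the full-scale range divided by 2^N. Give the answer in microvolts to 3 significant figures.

1.22 µV

Range = 0.32 − (-0.32) = 0.64 V.
Need 2^N ≥ 0.64 V / 3.10 µV = 206500 → N_min = 18.
One LSB is 0.64 V / 262144 = 2.4414 µV.
Max error for round-to-nearest is LSB/2 = 1.22 µV.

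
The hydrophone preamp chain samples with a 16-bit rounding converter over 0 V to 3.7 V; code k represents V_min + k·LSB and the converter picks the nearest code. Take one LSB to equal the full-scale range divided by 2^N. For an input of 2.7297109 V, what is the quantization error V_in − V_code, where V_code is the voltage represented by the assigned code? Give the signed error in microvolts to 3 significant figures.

Full-scale range = 3.7 V. LSB = 3.7 V / 2^16 ≈ 56.46 µV.
(V_in − V_min)/LSB = (2.7297109 − (0)) × 65536/3.7 = 48349.8199 → nearest code k = 48350.
V_code = 0 + (48350/65536) × 3.7 = 2.7297210693 V.
V_in − V_code = 2.7297109 − (2.7297210693) = −10.2 µV.

−10.2 µV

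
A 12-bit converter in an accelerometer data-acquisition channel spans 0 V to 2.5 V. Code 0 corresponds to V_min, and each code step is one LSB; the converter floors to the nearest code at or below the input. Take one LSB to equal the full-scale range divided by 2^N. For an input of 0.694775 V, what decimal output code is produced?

Range is 2.5 V. LSB = 2.5 V / 2^12 ≈ 0.6104 mV.
code = ⌊(V_in − V_min)/LSB⌋ = ⌊(V_in − V_min) × 2^12 / range⌋
     = ⌊(0.694775 − (0)) × 4096 / 2.5⌋ = ⌊0.694775 × 4096/2.5⌋
     = ⌊1138.319⌋ = 1138.

1138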